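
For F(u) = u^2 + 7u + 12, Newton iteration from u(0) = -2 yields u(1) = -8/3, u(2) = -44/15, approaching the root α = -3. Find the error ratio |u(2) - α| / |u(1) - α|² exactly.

u(1) - α = -8/3 - (-3) = -8/3 + 3 = 1/3, so |u(1) - α| = 1/3.
u(2) - α = -44/15 - (-3) = -44/15 + 3 = 1/15, so |u(2) - α| = 1/15.
|u(1) - α|² = 1/9.
Ratio = (1/15) / (1/9) = 3/5.

3/5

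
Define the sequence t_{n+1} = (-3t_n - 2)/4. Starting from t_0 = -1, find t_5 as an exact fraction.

-119/1024

t_1 = (-3·(-1) - 2)/4 = 1/4.
t_2 = (-3·(1/4) - 2)/4 = -11/16.
t_3 = (-3·(-11/16) - 2)/4 = 1/64.
t_4 = (-3·(1/64) - 2)/4 = -131/256.
t_5 = (-3·(-131/256) - 2)/4 = -119/1024.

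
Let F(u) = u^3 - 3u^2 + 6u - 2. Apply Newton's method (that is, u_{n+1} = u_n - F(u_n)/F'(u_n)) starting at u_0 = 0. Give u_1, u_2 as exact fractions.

F'(u) = 3u^2 - 6u + 6.
F(0) = -2, F'(0) = 6, so u_1 = 0 - (-2)/6 = 1/3.
F(1/3) = -8/27, F'(1/3) = 13/3, so u_2 = (1/3) - (-8/27)/(13/3) = 47/117.

u_1 = 1/3, u_2 = 47/117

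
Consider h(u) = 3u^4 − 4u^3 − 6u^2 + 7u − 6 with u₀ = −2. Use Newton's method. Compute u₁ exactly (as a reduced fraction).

h'(u) = 12u^3 − 12u^2 − 12u + 7.
h(−2) = 36, h'(−2) = −113, so u₁ = (−2) − 36/(−113) = −190/113.

−190/113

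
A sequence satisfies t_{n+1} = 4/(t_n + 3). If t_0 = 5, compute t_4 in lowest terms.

t_1 = 4/(5 + 3) = 1/2.
t_2 = 4/(1/2 + 3) = 8/7.
t_3 = 4/(8/7 + 3) = 28/29.
t_4 = 4/(28/29 + 3) = 116/115.

116/115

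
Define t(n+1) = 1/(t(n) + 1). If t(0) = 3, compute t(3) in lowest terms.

5/9

t(1) = 1/(3 + 1) = 1/4.
t(2) = 1/(1/4 + 1) = 4/5.
t(3) = 1/(4/5 + 1) = 5/9.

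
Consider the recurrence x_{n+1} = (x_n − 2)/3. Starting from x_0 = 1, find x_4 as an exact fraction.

−79/81

x_1 = (1 − 2)/3 = −1/3.
x_2 = ((−1/3) − 2)/3 = −7/9.
x_3 = ((−7/9) − 2)/3 = −25/27.
x_4 = ((−25/27) − 2)/3 = −79/81.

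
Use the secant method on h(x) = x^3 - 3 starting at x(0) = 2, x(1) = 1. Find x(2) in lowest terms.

9/7

h(2) = 5, h(1) = -2. x(2) = 1 - (-2)·(1 - 2)/((-2) - 5) = 9/7.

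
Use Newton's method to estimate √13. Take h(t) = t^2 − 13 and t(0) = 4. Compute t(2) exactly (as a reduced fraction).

h'(t) = 2t.
h(4) = 3, h'(4) = 8, so t(1) = 4 − 3/8 = 29/8.
h(29/8) = 9/64, h'(29/8) = 29/4, so t(2) = (29/8) − (9/64)/(29/4) = 1673/464.

1673/464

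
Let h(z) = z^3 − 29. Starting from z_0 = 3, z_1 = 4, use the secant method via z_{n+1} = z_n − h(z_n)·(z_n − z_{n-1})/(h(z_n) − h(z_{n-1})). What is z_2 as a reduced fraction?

h(3) = −2, h(4) = 35. z_2 = 4 − 35·(4 − 3)/(35 − (−2)) = 113/37.

113/37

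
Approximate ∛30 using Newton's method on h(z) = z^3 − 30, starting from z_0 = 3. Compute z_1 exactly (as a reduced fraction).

h'(z) = 3z^2.
h(3) = −3, h'(3) = 27, so z_1 = 3 − (−3)/27 = 28/9.

28/9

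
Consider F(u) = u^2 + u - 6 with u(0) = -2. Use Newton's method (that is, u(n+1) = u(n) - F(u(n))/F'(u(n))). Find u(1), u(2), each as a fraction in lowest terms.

F'(u) = 2u + 1.
F(-2) = -4, F'(-2) = -3, so u(1) = (-2) - (-4)/(-3) = -10/3.
F(-10/3) = 16/9, F'(-10/3) = -17/3, so u(2) = (-10/3) - (16/9)/(-17/3) = -154/51.

u(1) = -10/3, u(2) = -154/51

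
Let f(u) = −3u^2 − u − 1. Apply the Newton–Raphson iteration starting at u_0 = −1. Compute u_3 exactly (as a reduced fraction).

f'(u) = −6u − 1.
f(−1) = −3, f'(−1) = 5, so u_1 = (−1) − (−3)/5 = −2/5.
f(−2/5) = −27/25, f'(−2/5) = 7/5, so u_2 = (−2/5) − (−27/25)/(7/5) = 13/35.
f(13/35) = −2187/1225, f'(13/35) = −113/35, so u_3 = (13/35) − (−2187/1225)/(−113/35) = −718/3955.

−718/3955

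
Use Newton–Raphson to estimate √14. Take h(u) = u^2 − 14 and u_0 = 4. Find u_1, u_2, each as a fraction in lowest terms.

h'(u) = 2u.
h(4) = 2, h'(4) = 8, so u_1 = 4 − 2/8 = 15/4.
h(15/4) = 1/16, h'(15/4) = 15/2, so u_2 = (15/4) − (1/16)/(15/2) = 449/120.

u_1 = 15/4, u_2 = 449/120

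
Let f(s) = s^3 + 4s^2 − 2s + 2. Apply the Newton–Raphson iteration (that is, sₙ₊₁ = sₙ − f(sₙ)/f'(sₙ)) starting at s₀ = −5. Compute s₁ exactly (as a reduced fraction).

f'(s) = 3s^2 + 8s − 2.
f(−5) = −13, f'(−5) = 33, so s₁ = (−5) − (−13)/33 = −152/33.

−152/33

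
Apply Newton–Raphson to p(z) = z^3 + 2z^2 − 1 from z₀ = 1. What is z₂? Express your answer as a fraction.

943/1505

p'(z) = 3z^2 + 4z.
p(1) = 2, p'(1) = 7, so z₁ = 1 − 2/7 = 5/7.
p(5/7) = 132/343, p'(5/7) = 215/49, so z₂ = (5/7) − (132/343)/(215/49) = 943/1505.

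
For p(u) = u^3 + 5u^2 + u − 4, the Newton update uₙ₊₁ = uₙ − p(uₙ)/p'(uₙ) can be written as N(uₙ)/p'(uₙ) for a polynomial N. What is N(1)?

11

p'(u) = 3u^2 + 10u + 1.
N(u) = u·p'(u) − p(u) = u·(3u^2 + 10u + 1) − (u^3 + 5u^2 + u − 4) = 2u^3 + 5u^2 + 4.
N(1) = 11.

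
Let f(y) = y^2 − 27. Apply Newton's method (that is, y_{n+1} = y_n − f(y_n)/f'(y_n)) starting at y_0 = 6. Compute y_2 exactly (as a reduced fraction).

291/56

f'(y) = 2y.
f(6) = 9, f'(6) = 12, so y_1 = 6 − 9/12 = 21/4.
f(21/4) = 9/16, f'(21/4) = 21/2, so y_2 = (21/4) − (9/16)/(21/2) = 291/56.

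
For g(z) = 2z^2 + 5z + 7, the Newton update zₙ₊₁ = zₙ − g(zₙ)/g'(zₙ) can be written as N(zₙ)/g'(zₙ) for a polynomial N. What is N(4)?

25

g'(z) = 4z + 5.
N(z) = z·g'(z) − g(z) = z·(4z + 5) − (2z^2 + 5z + 7) = 2z^2 − 7.
N(4) = 25.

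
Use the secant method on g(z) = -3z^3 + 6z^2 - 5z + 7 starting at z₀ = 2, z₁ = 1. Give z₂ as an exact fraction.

g(2) = -3, g(1) = 5. z₂ = 1 - 5·(1 - 2)/(5 - (-3)) = 13/8.

13/8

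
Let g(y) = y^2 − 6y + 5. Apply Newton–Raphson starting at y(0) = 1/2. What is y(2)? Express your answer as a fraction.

1639/1640

g'(y) = 2y − 6.
g(1/2) = 9/4, g'(1/2) = −5, so y(1) = (1/2) − (9/4)/(−5) = 19/20.
g(19/20) = 81/400, g'(19/20) = −41/10, so y(2) = (19/20) − (81/400)/(−41/10) = 1639/1640.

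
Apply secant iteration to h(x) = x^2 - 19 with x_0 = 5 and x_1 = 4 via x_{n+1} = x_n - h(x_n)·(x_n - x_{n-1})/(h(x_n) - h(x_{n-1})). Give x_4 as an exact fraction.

h(5) = 6, h(4) = -3. x_2 = 4 - (-3)·(4 - 5)/((-3) - 6) = 13/3.
h(4) = -3, h(13/3) = -2/9. x_3 = (13/3) - (-2/9)·((13/3) - 4)/((-2/9) - (-3)) = 109/25.
h(13/3) = -2/9, h(109/25) = 6/625. x_4 = (109/25) - (6/625)·((109/25) - (13/3))/((6/625) - (-2/9)) = 1421/326.

1421/326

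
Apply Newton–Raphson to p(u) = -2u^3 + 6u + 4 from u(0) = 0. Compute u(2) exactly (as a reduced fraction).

p'(u) = -6u^2 + 6.
p(0) = 4, p'(0) = 6, so u(1) = 0 - 4/6 = -2/3.
p(-2/3) = 16/27, p'(-2/3) = 10/3, so u(2) = (-2/3) - (16/27)/(10/3) = -38/45.

-38/45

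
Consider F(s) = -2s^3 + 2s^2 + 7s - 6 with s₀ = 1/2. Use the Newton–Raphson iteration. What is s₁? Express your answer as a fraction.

F'(s) = -6s^2 + 4s + 7.
F(1/2) = -9/4, F'(1/2) = 15/2, so s₁ = (1/2) - (-9/4)/(15/2) = 4/5.

4/5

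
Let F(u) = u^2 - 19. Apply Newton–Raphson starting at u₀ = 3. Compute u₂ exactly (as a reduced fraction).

367/84

F'(u) = 2u.
F(3) = -10, F'(3) = 6, so u₁ = 3 - (-10)/6 = 14/3.
F(14/3) = 25/9, F'(14/3) = 28/3, so u₂ = (14/3) - (25/9)/(28/3) = 367/84.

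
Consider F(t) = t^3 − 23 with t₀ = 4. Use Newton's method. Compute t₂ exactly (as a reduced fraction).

4714759/1641672

F'(t) = 3t^2.
F(4) = 41, F'(4) = 48, so t₁ = 4 − 41/48 = 151/48.
F(151/48) = 899335/110592, F'(151/48) = 22801/768, so t₂ = (151/48) − (899335/110592)/(22801/768) = 4714759/1641672.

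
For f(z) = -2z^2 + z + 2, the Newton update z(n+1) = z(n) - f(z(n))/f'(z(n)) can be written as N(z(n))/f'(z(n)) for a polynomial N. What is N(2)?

-10

f'(z) = -4z + 1.
N(z) = z·f'(z) - f(z) = z·(-4z + 1) - (-2z^2 + z + 2) = -2z^2 - 2.
N(2) = -10.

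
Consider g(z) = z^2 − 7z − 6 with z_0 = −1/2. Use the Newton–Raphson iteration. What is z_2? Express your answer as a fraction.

−6769/8768

g'(z) = 2z − 7.
g(−1/2) = −9/4, g'(−1/2) = −8, so z_1 = (−1/2) − (−9/4)/(−8) = −25/32.
g(−25/32) = 81/1024, g'(−25/32) = −137/16, so z_2 = (−25/32) − (81/1024)/(−137/16) = −6769/8768.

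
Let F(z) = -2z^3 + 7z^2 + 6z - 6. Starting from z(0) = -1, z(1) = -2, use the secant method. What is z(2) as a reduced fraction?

-32/29

F(-1) = -3, F(-2) = 26. z(2) = (-2) - 26·((-2) - (-1))/(26 - (-3)) = -32/29.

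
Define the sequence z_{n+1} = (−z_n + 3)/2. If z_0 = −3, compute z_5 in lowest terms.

9/8

z_1 = (−(−3) + 3)/2 = 3.
z_2 = (−3 + 3)/2 = 0.
z_3 = (−0 + 3)/2 = 3/2.
z_4 = (−(3/2) + 3)/2 = 3/4.
z_5 = (−(3/4) + 3)/2 = 9/8.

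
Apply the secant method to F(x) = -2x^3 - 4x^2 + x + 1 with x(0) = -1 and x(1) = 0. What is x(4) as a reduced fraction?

F(-1) = -2, F(0) = 1. x(2) = 0 - 1·(0 - (-1))/(1 - (-2)) = -1/3.
F(0) = 1, F(-1/3) = 8/27. x(3) = (-1/3) - (8/27)·((-1/3) - 0)/((8/27) - 1) = -9/19.
F(-1/3) = 8/27, F(-9/19) = -1088/6859. x(4) = (-9/19) - (-1088/6859)·((-9/19) - (-1/3))/((-1088/6859) - (8/27)) = -4473/10531.

-4473/10531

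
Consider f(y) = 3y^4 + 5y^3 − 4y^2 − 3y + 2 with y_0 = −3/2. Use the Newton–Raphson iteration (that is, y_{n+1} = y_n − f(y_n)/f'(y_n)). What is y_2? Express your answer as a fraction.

354151/628512

f'(y) = 12y^3 + 15y^2 − 8y − 3.
f(−3/2) = −67/16, f'(−3/2) = 9/4, so y_1 = (−3/2) − (−67/16)/(9/4) = 13/36.
f(13/36) = 381565/559872, f'(13/36) = −6547/1944, so y_2 = (13/36) − (381565/559872)/(−6547/1944) = 354151/628512.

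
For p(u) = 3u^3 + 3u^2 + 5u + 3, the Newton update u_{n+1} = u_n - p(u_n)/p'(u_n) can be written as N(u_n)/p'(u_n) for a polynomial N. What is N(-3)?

-138

p'(u) = 9u^2 + 6u + 5.
N(u) = u·p'(u) - p(u) = u·(9u^2 + 6u + 5) - (3u^3 + 3u^2 + 5u + 3) = 6u^3 + 3u^2 - 3.
N(-3) = -138.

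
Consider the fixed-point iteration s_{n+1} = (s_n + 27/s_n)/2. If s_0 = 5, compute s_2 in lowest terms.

s_1 = (5 + 27/5)/2 = 26/5.
s_2 = (26/5 + 27/(26/5))/2 = 1351/260.

1351/260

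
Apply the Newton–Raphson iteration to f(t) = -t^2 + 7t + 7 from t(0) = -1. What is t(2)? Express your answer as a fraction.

-631/711

f'(t) = -2t + 7.
f(-1) = -1, f'(-1) = 9, so t(1) = (-1) - (-1)/9 = -8/9.
f(-8/9) = -1/81, f'(-8/9) = 79/9, so t(2) = (-8/9) - (-1/81)/(79/9) = -631/711.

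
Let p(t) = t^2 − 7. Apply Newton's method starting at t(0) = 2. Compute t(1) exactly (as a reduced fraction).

11/4

p'(t) = 2t.
p(2) = −3, p'(2) = 4, so t(1) = 2 − (−3)/4 = 11/4.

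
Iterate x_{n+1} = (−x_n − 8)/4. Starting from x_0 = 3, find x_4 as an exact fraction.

−405/256

x_1 = (−3 − 8)/4 = −11/4.
x_2 = (−(−11/4) − 8)/4 = −21/16.
x_3 = (−(−21/16) − 8)/4 = −107/64.
x_4 = (−(−107/64) − 8)/4 = −405/256.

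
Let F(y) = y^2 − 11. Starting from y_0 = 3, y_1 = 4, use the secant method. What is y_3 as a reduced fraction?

169/51

F(3) = −2, F(4) = 5. y_2 = 4 − 5·(4 − 3)/(5 − (−2)) = 23/7.
F(4) = 5, F(23/7) = −10/49. y_3 = (23/7) − (−10/49)·((23/7) − 4)/((−10/49) − 5) = 169/51.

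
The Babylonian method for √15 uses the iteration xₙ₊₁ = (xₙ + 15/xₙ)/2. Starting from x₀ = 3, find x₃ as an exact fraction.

1921/496

x₁ = (3 + 15/3)/2 = 4.
x₂ = (4 + 15/4)/2 = 31/8.
x₃ = (31/8 + 15/(31/8))/2 = 1921/496.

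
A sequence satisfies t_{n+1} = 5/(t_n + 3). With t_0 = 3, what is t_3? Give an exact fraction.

t_1 = 5/(3 + 3) = 5/6.
t_2 = 5/(5/6 + 3) = 30/23.
t_3 = 5/(30/23 + 3) = 115/99.

115/99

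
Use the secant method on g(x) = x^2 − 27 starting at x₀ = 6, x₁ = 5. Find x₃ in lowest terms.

291/56

g(6) = 9, g(5) = −2. x₂ = 5 − (−2)·(5 − 6)/((−2) − 9) = 57/11.
g(5) = −2, g(57/11) = −18/121. x₃ = (57/11) − (−18/121)·((57/11) − 5)/((−18/121) − (−2)) = 291/56.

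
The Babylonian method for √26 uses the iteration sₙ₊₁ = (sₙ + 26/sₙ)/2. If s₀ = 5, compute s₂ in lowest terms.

s₁ = (5 + 26/5)/2 = 51/10.
s₂ = (51/10 + 26/(51/10))/2 = 5201/1020.

5201/1020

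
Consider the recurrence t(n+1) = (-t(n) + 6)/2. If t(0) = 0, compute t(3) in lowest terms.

t(1) = (-0 + 6)/2 = 3.
t(2) = (-3 + 6)/2 = 3/2.
t(3) = (-(3/2) + 6)/2 = 9/4.

9/4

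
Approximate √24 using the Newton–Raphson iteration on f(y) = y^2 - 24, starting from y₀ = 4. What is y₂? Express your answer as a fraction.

f'(y) = 2y.
f(4) = -8, f'(4) = 8, so y₁ = 4 - (-8)/8 = 5.
f(5) = 1, f'(5) = 10, so y₂ = 5 - 1/10 = 49/10.

49/10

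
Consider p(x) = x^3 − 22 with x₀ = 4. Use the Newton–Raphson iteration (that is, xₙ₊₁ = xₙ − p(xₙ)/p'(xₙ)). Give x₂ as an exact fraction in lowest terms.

21257/7500

p'(x) = 3x^2.
p(4) = 42, p'(4) = 48, so x₁ = 4 − 42/48 = 25/8.
p(25/8) = 4361/512, p'(25/8) = 1875/64, so x₂ = (25/8) − (4361/512)/(1875/64) = 21257/7500.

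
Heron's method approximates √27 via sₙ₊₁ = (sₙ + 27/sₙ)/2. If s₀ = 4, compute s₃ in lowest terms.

25575217/4921952

s₁ = (4 + 27/4)/2 = 43/8.
s₂ = (43/8 + 27/(43/8))/2 = 3577/688.
s₃ = (3577/688 + 27/(3577/688))/2 = 25575217/4921952.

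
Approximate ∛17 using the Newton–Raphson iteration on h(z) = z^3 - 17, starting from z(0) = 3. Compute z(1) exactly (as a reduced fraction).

71/27

h'(z) = 3z^2.
h(3) = 10, h'(3) = 27, so z(1) = 3 - 10/27 = 71/27.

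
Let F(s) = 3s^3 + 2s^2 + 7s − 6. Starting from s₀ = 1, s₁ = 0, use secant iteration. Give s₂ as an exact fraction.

1/2

F(1) = 6, F(0) = −6. s₂ = 0 − (−6)·(0 − 1)/((−6) − 6) = 1/2.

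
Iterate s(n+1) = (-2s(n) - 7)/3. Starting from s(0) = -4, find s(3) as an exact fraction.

s(1) = (-2·(-4) - 7)/3 = 1/3.
s(2) = (-2·(1/3) - 7)/3 = -23/9.
s(3) = (-2·(-23/9) - 7)/3 = -17/27.

-17/27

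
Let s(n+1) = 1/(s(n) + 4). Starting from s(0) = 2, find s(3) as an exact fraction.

s(1) = 1/(2 + 4) = 1/6.
s(2) = 1/(1/6 + 4) = 6/25.
s(3) = 1/(6/25 + 4) = 25/106.

25/106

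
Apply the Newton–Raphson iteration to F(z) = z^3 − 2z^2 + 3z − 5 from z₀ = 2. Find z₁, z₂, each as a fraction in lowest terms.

F'(z) = 3z^2 − 4z + 3.
F(2) = 1, F'(2) = 7, so z₁ = 2 − 1/7 = 13/7.
F(13/7) = 27/343, F'(13/7) = 290/49, so z₂ = (13/7) − (27/343)/(290/49) = 3743/2030.

z₁ = 13/7, z₂ = 3743/2030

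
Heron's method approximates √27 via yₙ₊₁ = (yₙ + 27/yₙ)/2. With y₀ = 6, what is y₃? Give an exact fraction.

y₁ = (6 + 27/6)/2 = 21/4.
y₂ = (21/4 + 27/(21/4))/2 = 291/56.
y₃ = (291/56 + 27/(291/56))/2 = 56451/10864.

56451/10864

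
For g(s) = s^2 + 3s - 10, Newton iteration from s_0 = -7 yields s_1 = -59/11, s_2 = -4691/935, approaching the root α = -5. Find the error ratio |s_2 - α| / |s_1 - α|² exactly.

s_1 - α = -59/11 - (-5) = -59/11 + 5 = -4/11, so |s_1 - α| = 4/11.
s_2 - α = -4691/935 - (-5) = -4691/935 + 5 = -16/935, so |s_2 - α| = 16/935.
|s_1 - α|² = 16/121.
Ratio = (16/935) / (16/121) = 11/85.

11/85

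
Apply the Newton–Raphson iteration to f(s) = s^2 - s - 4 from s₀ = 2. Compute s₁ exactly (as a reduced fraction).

f'(s) = 2s - 1.
f(2) = -2, f'(2) = 3, so s₁ = 2 - (-2)/3 = 8/3.

8/3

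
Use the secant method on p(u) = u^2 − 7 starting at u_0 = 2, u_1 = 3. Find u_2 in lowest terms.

p(2) = −3, p(3) = 2. u_2 = 3 − 2·(3 − 2)/(2 − (−3)) = 13/5.

13/5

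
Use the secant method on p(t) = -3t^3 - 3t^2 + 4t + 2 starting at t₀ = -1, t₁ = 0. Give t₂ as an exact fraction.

-1/2

p(-1) = -2, p(0) = 2. t₂ = 0 - 2·(0 - (-1))/(2 - (-2)) = -1/2.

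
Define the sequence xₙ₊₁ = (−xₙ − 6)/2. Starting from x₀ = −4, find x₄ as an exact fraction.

−17/8

x₁ = (−(−4) − 6)/2 = −1.
x₂ = (−(−1) − 6)/2 = −5/2.
x₃ = (−(−5/2) − 6)/2 = −7/4.
x₄ = (−(−7/4) − 6)/2 = −17/8.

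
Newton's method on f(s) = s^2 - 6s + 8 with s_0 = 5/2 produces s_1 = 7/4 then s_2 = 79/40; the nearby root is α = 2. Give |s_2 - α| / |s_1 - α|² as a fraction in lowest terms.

2/5

s_1 - α = 7/4 - 2 = -1/4, so |s_1 - α| = 1/4.
s_2 - α = 79/40 - 2 = -1/40, so |s_2 - α| = 1/40.
|s_1 - α|² = 1/16.
Ratio = (1/40) / (1/16) = 2/5.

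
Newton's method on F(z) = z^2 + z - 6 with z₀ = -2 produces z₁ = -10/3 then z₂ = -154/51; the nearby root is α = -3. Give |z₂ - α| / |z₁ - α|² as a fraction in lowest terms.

3/17

z₁ - α = -10/3 - (-3) = -10/3 + 3 = -1/3, so |z₁ - α| = 1/3.
z₂ - α = -154/51 - (-3) = -154/51 + 3 = -1/51, so |z₂ - α| = 1/51.
|z₁ - α|² = 1/9.
Ratio = (1/51) / (1/9) = 3/17.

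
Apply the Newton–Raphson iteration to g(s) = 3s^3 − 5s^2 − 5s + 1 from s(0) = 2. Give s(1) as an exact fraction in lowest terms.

27/11

g'(s) = 9s^2 − 10s − 5.
g(2) = −5, g'(2) = 11, so s(1) = 2 − (−5)/11 = 27/11.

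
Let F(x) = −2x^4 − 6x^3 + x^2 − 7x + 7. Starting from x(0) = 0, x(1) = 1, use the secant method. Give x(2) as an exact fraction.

F(0) = 7, F(1) = −7. x(2) = 1 − (−7)·(1 − 0)/((−7) − 7) = 1/2.

1/2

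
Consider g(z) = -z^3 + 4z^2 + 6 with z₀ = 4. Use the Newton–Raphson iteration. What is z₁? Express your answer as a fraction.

g'(z) = -3z^2 + 8z.
g(4) = 6, g'(4) = -16, so z₁ = 4 - 6/(-16) = 35/8.

35/8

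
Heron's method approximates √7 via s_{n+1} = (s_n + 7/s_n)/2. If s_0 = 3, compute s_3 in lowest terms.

32257/12192

s_1 = (3 + 7/3)/2 = 8/3.
s_2 = (8/3 + 7/(8/3))/2 = 127/48.
s_3 = (127/48 + 7/(127/48))/2 = 32257/12192.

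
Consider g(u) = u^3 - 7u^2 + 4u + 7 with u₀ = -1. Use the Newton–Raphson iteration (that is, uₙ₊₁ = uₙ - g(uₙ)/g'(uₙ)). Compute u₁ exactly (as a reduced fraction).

-16/21

g'(u) = 3u^2 - 14u + 4.
g(-1) = -5, g'(-1) = 21, so u₁ = (-1) - (-5)/21 = -16/21.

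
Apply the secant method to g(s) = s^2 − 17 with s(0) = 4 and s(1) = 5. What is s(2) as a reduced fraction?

37/9

g(4) = −1, g(5) = 8. s(2) = 5 − 8·(5 − 4)/(8 − (−1)) = 37/9.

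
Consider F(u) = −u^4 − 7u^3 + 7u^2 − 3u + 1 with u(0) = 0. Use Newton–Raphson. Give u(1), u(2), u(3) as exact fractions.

F'(u) = −4u^3 − 21u^2 + 14u − 3.
F(0) = 1, F'(0) = −3, so u(1) = 0 − 1/(−3) = 1/3.
F(1/3) = 41/81, F'(1/3) = −22/27, so u(2) = (1/3) − (41/81)/(−22/27) = 21/22.
F(21/22) = −563135/234256, F'(21/22) = −65217/5324, so u(3) = (21/22) − (−563135/234256)/(−65217/5324) = 2175979/2869548.

u(1) = 1/3, u(2) = 21/22, u(3) = 2175979/2869548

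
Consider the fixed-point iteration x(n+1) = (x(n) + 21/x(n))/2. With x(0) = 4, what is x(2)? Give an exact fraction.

x(1) = (4 + 21/4)/2 = 37/8.
x(2) = (37/8 + 21/(37/8))/2 = 2713/592.

2713/592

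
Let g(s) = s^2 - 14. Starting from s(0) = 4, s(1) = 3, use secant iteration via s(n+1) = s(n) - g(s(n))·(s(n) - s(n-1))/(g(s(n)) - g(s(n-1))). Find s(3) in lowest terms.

g(4) = 2, g(3) = -5. s(2) = 3 - (-5)·(3 - 4)/((-5) - 2) = 26/7.
g(3) = -5, g(26/7) = -10/49. s(3) = (26/7) - (-10/49)·((26/7) - 3)/((-10/49) - (-5)) = 176/47.

176/47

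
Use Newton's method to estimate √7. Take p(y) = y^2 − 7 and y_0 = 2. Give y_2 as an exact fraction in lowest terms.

p'(y) = 2y.
p(2) = −3, p'(2) = 4, so y_1 = 2 − (−3)/4 = 11/4.
p(11/4) = 9/16, p'(11/4) = 11/2, so y_2 = (11/4) − (9/16)/(11/2) = 233/88.

233/88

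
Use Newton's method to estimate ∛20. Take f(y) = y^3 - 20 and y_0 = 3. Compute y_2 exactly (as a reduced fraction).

f'(y) = 3y^2.
f(3) = 7, f'(3) = 27, so y_1 = 3 - 7/27 = 74/27.
f(74/27) = 11564/19683, f'(74/27) = 5476/243, so y_2 = (74/27) - (11564/19683)/(5476/243) = 301027/110889.

301027/110889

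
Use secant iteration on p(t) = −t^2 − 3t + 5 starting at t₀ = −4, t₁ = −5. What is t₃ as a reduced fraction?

p(−4) = 1, p(−5) = −5. t₂ = (−5) − (−5)·((−5) − (−4))/((−5) − 1) = −25/6.
p(−5) = −5, p(−25/6) = 5/36. t₃ = (−25/6) − (5/36)·((−25/6) − (−5))/((5/36) − (−5)) = −155/37.

−155/37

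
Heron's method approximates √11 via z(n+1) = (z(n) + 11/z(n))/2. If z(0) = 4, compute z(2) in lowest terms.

1433/432

z(1) = (4 + 11/4)/2 = 27/8.
z(2) = (27/8 + 11/(27/8))/2 = 1433/432.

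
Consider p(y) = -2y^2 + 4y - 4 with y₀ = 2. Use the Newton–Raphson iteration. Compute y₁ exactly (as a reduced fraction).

p'(y) = -4y + 4.
p(2) = -4, p'(2) = -4, so y₁ = 2 - (-4)/(-4) = 1.

1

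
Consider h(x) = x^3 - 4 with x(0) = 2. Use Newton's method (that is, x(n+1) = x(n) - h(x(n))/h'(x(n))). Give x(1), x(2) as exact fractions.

h'(x) = 3x^2.
h(2) = 4, h'(2) = 12, so x(1) = 2 - 4/12 = 5/3.
h(5/3) = 17/27, h'(5/3) = 25/3, so x(2) = (5/3) - (17/27)/(25/3) = 358/225.

x(1) = 5/3, x(2) = 358/225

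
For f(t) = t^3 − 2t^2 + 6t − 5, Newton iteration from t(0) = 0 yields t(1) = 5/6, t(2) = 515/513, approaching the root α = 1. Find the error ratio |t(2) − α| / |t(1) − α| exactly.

t(1) − α = 5/6 − 1 = −1/6, so |t(1) − α| = 1/6.
t(2) − α = 515/513 − 1 = 2/513, so |t(2) − α| = 2/513.
Ratio = (2/513) / (1/6) = 4/171.

4/171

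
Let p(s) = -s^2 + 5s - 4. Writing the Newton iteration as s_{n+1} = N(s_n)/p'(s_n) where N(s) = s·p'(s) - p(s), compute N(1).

p'(s) = -2s + 5.
N(s) = s·p'(s) - p(s) = s·(-2s + 5) - (-s^2 + 5s - 4) = -s^2 + 4.
N(1) = 3.

3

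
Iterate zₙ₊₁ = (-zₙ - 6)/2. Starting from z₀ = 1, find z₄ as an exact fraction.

-29/16

z₁ = (-1 - 6)/2 = -7/2.
z₂ = (-(-7/2) - 6)/2 = -5/4.
z₃ = (-(-5/4) - 6)/2 = -19/8.
z₄ = (-(-19/8) - 6)/2 = -29/16.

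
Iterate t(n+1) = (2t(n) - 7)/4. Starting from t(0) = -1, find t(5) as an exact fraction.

-219/64

t(1) = (2·(-1) - 7)/4 = -9/4.
t(2) = (2·(-9/4) - 7)/4 = -23/8.
t(3) = (2·(-23/8) - 7)/4 = -51/16.
t(4) = (2·(-51/16) - 7)/4 = -107/32.
t(5) = (2·(-107/32) - 7)/4 = -219/64.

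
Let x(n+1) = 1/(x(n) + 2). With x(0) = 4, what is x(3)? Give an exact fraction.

13/32

x(1) = 1/(4 + 2) = 1/6.
x(2) = 1/(1/6 + 2) = 6/13.
x(3) = 1/(6/13 + 2) = 13/32.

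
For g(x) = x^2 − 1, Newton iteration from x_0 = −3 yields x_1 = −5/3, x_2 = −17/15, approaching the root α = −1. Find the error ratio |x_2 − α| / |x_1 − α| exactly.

x_1 − α = −5/3 − (−1) = −5/3 + 1 = −2/3, so |x_1 − α| = 2/3.
x_2 − α = −17/15 − (−1) = −17/15 + 1 = −2/15, so |x_2 − α| = 2/15.
Ratio = (2/15) / (2/3) = 1/5.

1/5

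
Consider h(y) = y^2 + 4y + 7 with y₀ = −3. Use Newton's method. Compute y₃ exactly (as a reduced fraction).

−1

h'(y) = 2y + 4.
h(−3) = 4, h'(−3) = −2, so y₁ = (−3) − 4/(−2) = −1.
h(−1) = 4, h'(−1) = 2, so y₂ = (−1) − 4/2 = −3.
h(−3) = 4, h'(−3) = −2, so y₃ = (−3) − 4/(−2) = −1.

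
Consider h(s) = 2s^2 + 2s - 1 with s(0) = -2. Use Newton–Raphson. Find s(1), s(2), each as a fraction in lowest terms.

h'(s) = 4s + 2.
h(-2) = 3, h'(-2) = -6, so s(1) = (-2) - 3/(-6) = -3/2.
h(-3/2) = 1/2, h'(-3/2) = -4, so s(2) = (-3/2) - (1/2)/(-4) = -11/8.

s(1) = -3/2, s(2) = -11/8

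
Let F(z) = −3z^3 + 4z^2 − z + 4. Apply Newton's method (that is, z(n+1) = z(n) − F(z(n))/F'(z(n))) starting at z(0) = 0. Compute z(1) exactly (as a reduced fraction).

4

F'(z) = −9z^2 + 8z − 1.
F(0) = 4, F'(0) = −1, so z(1) = 0 − 4/(−1) = 4.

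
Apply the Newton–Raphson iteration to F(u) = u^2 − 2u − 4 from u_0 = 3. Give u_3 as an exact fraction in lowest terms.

75025/23184

F'(u) = 2u − 2.
F(3) = −1, F'(3) = 4, so u_1 = 3 − (−1)/4 = 13/4.
F(13/4) = 1/16, F'(13/4) = 9/2, so u_2 = (13/4) − (1/16)/(9/2) = 233/72.
F(233/72) = 1/5184, F'(233/72) = 161/36, so u_3 = (233/72) − (1/5184)/(161/36) = 75025/23184.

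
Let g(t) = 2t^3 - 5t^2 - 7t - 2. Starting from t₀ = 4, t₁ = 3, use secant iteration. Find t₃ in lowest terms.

g(4) = 18, g(3) = -14. t₂ = 3 - (-14)·(3 - 4)/((-14) - 18) = 55/16.
g(3) = -14, g(55/16) = -8001/2048. t₃ = (55/16) - (-8001/2048)·((55/16) - 3)/((-8001/2048) - (-14)) = 10651/2953.

10651/2953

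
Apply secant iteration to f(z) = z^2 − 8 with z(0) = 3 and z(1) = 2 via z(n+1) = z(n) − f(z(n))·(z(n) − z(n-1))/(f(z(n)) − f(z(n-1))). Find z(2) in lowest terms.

14/5

f(3) = 1, f(2) = −4. z(2) = 2 − (−4)·(2 − 3)/((−4) − 1) = 14/5.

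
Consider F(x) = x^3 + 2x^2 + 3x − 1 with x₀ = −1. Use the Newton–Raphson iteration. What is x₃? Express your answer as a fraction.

15107/54694

F'(x) = 3x^2 + 4x + 3.
F(−1) = −3, F'(−1) = 2, so x₁ = (−1) − (−3)/2 = 1/2.
F(1/2) = 9/8, F'(1/2) = 23/4, so x₂ = (1/2) − (9/8)/(23/4) = 7/23.
F(7/23) = 1539/12167, F'(7/23) = 2378/529, so x₃ = (7/23) − (1539/12167)/(2378/529) = 15107/54694.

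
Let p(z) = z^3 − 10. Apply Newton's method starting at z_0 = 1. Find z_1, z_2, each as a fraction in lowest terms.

z_1 = 4, z_2 = 23/8

p'(z) = 3z^2.
p(1) = −9, p'(1) = 3, so z_1 = 1 − (−9)/3 = 4.
p(4) = 54, p'(4) = 48, so z_2 = 4 − 54/48 = 23/8.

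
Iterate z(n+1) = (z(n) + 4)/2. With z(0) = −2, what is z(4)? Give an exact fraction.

z(1) = ((−2) + 4)/2 = 1.
z(2) = (1 + 4)/2 = 5/2.
z(3) = ((5/2) + 4)/2 = 13/4.
z(4) = ((13/4) + 4)/2 = 29/8.

29/8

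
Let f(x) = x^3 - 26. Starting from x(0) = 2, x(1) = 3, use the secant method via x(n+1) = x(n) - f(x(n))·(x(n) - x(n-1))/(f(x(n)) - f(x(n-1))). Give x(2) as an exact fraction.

f(2) = -18, f(3) = 1. x(2) = 3 - 1·(3 - 2)/(1 - (-18)) = 56/19.

56/19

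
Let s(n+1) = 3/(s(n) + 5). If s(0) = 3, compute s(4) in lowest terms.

717/1324

s(1) = 3/(3 + 5) = 3/8.
s(2) = 3/(3/8 + 5) = 24/43.
s(3) = 3/(24/43 + 5) = 129/239.
s(4) = 3/(129/239 + 5) = 717/1324.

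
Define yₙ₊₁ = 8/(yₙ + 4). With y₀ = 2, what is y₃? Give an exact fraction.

16/11

y₁ = 8/(2 + 4) = 4/3.
y₂ = 8/(4/3 + 4) = 3/2.
y₃ = 8/(3/2 + 4) = 16/11.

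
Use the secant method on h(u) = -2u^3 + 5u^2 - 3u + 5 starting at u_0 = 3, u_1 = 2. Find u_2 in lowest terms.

h(3) = -13, h(2) = 3. u_2 = 2 - 3·(2 - 3)/(3 - (-13)) = 35/16.

35/16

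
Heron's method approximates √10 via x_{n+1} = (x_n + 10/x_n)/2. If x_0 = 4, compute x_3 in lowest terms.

x_1 = (4 + 10/4)/2 = 13/4.
x_2 = (13/4 + 10/(13/4))/2 = 329/104.
x_3 = (329/104 + 10/(329/104))/2 = 216401/68432.

216401/68432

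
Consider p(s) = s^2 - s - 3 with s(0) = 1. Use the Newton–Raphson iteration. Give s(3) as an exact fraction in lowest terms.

508/217

p'(s) = 2s - 1.
p(1) = -3, p'(1) = 1, so s(1) = 1 - (-3)/1 = 4.
p(4) = 9, p'(4) = 7, so s(2) = 4 - 9/7 = 19/7.
p(19/7) = 81/49, p'(19/7) = 31/7, so s(3) = (19/7) - (81/49)/(31/7) = 508/217.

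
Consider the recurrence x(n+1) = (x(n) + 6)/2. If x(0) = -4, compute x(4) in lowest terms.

x(1) = ((-4) + 6)/2 = 1.
x(2) = (1 + 6)/2 = 7/2.
x(3) = ((7/2) + 6)/2 = 19/4.
x(4) = ((19/4) + 6)/2 = 43/8.

43/8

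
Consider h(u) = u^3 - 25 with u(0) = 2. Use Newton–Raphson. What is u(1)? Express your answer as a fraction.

h'(u) = 3u^2.
h(2) = -17, h'(2) = 12, so u(1) = 2 - (-17)/12 = 41/12.

41/12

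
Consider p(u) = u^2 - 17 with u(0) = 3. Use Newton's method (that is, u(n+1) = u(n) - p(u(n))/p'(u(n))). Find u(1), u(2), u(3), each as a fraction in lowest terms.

p'(u) = 2u.
p(3) = -8, p'(3) = 6, so u(1) = 3 - (-8)/6 = 13/3.
p(13/3) = 16/9, p'(13/3) = 26/3, so u(2) = (13/3) - (16/9)/(26/3) = 161/39.
p(161/39) = 64/1521, p'(161/39) = 322/39, so u(3) = (161/39) - (64/1521)/(322/39) = 25889/6279.

u(1) = 13/3, u(2) = 161/39, u(3) = 25889/6279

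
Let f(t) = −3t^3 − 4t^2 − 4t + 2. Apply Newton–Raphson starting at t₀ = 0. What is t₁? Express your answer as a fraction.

f'(t) = −9t^2 − 8t − 4.
f(0) = 2, f'(0) = −4, so t₁ = 0 − 2/(−4) = 1/2.

1/2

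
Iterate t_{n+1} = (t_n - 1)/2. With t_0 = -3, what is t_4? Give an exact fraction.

-9/8

t_1 = ((-3) - 1)/2 = -2.
t_2 = ((-2) - 1)/2 = -3/2.
t_3 = ((-3/2) - 1)/2 = -5/4.
t_4 = ((-5/4) - 1)/2 = -9/8.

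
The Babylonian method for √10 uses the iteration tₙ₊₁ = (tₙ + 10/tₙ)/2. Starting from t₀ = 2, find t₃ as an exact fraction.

t₁ = (2 + 10/2)/2 = 7/2.
t₂ = (7/2 + 10/(7/2))/2 = 89/28.
t₃ = (89/28 + 10/(89/28))/2 = 15761/4984.

15761/4984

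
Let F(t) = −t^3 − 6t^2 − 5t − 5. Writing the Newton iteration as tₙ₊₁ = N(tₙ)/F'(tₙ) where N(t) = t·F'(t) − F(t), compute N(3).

F'(t) = −3t^2 − 12t − 5.
N(t) = t·F'(t) − F(t) = t·(−3t^2 − 12t − 5) − (−t^3 − 6t^2 − 5t − 5) = −2t^3 − 6t^2 + 5.
N(3) = −103.

−103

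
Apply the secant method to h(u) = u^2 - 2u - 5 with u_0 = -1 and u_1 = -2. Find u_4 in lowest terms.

-158/109

h(-1) = -2, h(-2) = 3. u_2 = (-2) - 3·((-2) - (-1))/(3 - (-2)) = -7/5.
h(-2) = 3, h(-7/5) = -6/25. u_3 = (-7/5) - (-6/25)·((-7/5) - (-2))/((-6/25) - 3) = -13/9.
h(-7/5) = -6/25, h(-13/9) = -2/81. u_4 = (-13/9) - (-2/81)·((-13/9) - (-7/5))/((-2/81) - (-6/25)) = -158/109.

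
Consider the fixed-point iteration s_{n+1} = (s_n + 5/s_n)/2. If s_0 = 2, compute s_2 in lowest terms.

161/72

s_1 = (2 + 5/2)/2 = 9/4.
s_2 = (9/4 + 5/(9/4))/2 = 161/72.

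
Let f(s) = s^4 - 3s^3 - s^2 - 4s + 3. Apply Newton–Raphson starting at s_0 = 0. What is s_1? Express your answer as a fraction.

3/4

f'(s) = 4s^3 - 9s^2 - 2s - 4.
f(0) = 3, f'(0) = -4, so s_1 = 0 - 3/(-4) = 3/4.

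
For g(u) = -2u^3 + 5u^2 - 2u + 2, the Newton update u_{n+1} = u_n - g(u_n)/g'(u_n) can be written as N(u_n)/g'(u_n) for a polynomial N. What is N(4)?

-178

g'(u) = -6u^2 + 10u - 2.
N(u) = u·g'(u) - g(u) = u·(-6u^2 + 10u - 2) - (-2u^3 + 5u^2 - 2u + 2) = -4u^3 + 5u^2 - 2.
N(4) = -178.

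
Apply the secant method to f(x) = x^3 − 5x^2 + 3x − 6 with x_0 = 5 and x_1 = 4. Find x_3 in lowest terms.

f(5) = 9, f(4) = −10. x_2 = 4 − (−10)·(4 − 5)/((−10) − 9) = 86/19.
f(4) = −10, f(86/19) = −14580/6859. x_3 = (86/19) − (−14580/6859)·((86/19) − 4)/((−14580/6859) − (−10)) = 25214/5401.

25214/5401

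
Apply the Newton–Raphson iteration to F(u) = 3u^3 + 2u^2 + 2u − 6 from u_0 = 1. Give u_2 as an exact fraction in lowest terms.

F'(u) = 9u^2 + 4u + 2.
F(1) = 1, F'(1) = 15, so u_1 = 1 − 1/15 = 14/15.
F(14/15) = 6/125, F'(14/15) = 1018/75, so u_2 = (14/15) − (6/125)/(1018/75) = 7099/7635.

7099/7635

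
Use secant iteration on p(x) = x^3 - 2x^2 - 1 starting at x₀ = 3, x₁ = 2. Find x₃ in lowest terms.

p(3) = 8, p(2) = -1. x₂ = 2 - (-1)·(2 - 3)/((-1) - 8) = 19/9.
p(2) = -1, p(19/9) = -368/729. x₃ = (19/9) - (-368/729)·((19/9) - 2)/((-368/729) - (-1)) = 803/361.

803/361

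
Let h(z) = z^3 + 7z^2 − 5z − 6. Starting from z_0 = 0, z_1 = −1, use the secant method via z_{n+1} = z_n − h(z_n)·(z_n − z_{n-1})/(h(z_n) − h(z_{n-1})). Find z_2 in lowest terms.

h(0) = −6, h(−1) = 5. z_2 = (−1) − 5·((−1) − 0)/(5 − (−6)) = −6/11.

−6/11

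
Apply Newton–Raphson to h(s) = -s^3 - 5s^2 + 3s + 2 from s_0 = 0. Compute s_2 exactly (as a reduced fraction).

-98/225

h'(s) = -3s^2 - 10s + 3.
h(0) = 2, h'(0) = 3, so s_1 = 0 - 2/3 = -2/3.
h(-2/3) = -52/27, h'(-2/3) = 25/3, so s_2 = (-2/3) - (-52/27)/(25/3) = -98/225.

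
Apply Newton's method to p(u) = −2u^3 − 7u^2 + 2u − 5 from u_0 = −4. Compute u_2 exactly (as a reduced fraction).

−760069/193990

p'(u) = −6u^2 − 14u + 2.
p(−4) = 3, p'(−4) = −38, so u_1 = (−4) − 3/(−38) = −149/38.
p(−149/38) = 720/6859, p'(−149/38) = −25525/722, so u_2 = (−149/38) − (720/6859)/(−25525/722) = −760069/193990.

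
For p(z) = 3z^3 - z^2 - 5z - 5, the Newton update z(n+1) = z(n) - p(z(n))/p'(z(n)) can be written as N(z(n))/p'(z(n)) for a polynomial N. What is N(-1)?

p'(z) = 9z^2 - 2z - 5.
N(z) = z·p'(z) - p(z) = z·(9z^2 - 2z - 5) - (3z^3 - z^2 - 5z - 5) = 6z^3 - z^2 + 5.
N(-1) = -2.

-2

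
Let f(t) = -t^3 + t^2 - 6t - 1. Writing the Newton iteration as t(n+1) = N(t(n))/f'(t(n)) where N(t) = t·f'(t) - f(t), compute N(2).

f'(t) = -3t^2 + 2t - 6.
N(t) = t·f'(t) - f(t) = t·(-3t^2 + 2t - 6) - (-t^3 + t^2 - 6t - 1) = -2t^3 + t^2 + 1.
N(2) = -11.

-11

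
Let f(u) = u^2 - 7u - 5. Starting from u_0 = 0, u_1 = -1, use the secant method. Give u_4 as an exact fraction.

-995/1523

f(0) = -5, f(-1) = 3. u_2 = (-1) - 3·((-1) - 0)/(3 - (-5)) = -5/8.
f(-1) = 3, f(-5/8) = -15/64. u_3 = (-5/8) - (-15/64)·((-5/8) - (-1))/((-15/64) - 3) = -15/23.
f(-5/8) = -15/64, f(-15/23) = -5/529. u_4 = (-15/23) - (-5/529)·((-15/23) - (-5/8))/((-5/529) - (-15/64)) = -995/1523.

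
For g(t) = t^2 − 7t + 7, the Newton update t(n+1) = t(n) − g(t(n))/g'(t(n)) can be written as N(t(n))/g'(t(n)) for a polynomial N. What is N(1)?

g'(t) = 2t − 7.
N(t) = t·g'(t) − g(t) = t·(2t − 7) − (t^2 − 7t + 7) = t^2 − 7.
N(1) = −6.

−6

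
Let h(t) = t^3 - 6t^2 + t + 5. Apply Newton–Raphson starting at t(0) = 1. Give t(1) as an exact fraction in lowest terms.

h'(t) = 3t^2 - 12t + 1.
h(1) = 1, h'(1) = -8, so t(1) = 1 - 1/(-8) = 9/8.

9/8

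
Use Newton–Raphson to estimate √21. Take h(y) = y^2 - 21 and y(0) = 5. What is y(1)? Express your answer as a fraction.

23/5

h'(y) = 2y.
h(5) = 4, h'(5) = 10, so y(1) = 5 - 4/10 = 23/5.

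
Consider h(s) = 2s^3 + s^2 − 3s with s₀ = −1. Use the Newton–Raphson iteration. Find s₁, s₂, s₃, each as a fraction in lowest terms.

h'(s) = 6s^2 + 2s − 3.
h(−1) = 2, h'(−1) = 1, so s₁ = (−1) − 2/1 = −3.
h(−3) = −36, h'(−3) = 45, so s₂ = (−3) − (−36)/45 = −11/5.
h(−11/5) = −1232/125, h'(−11/5) = 541/25, so s₃ = (−11/5) − (−1232/125)/(541/25) = −4719/2705.

s₁ = −3, s₂ = −11/5, s₃ = −4719/2705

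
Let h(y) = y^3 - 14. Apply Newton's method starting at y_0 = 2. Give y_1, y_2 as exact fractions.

h'(y) = 3y^2.
h(2) = -6, h'(2) = 12, so y_1 = 2 - (-6)/12 = 5/2.
h(5/2) = 13/8, h'(5/2) = 75/4, so y_2 = (5/2) - (13/8)/(75/4) = 181/75.

y_1 = 5/2, y_2 = 181/75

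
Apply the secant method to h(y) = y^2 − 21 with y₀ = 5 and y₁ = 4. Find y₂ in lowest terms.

h(5) = 4, h(4) = −5. y₂ = 4 − (−5)·(4 − 5)/((−5) − 4) = 41/9.

41/9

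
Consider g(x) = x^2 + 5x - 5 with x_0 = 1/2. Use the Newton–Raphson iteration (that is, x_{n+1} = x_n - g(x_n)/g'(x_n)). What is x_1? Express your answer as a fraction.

7/8

g'(x) = 2x + 5.
g(1/2) = -9/4, g'(1/2) = 6, so x_1 = (1/2) - (-9/4)/6 = 7/8.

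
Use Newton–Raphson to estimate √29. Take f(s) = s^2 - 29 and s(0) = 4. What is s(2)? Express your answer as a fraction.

f'(s) = 2s.
f(4) = -13, f'(4) = 8, so s(1) = 4 - (-13)/8 = 45/8.
f(45/8) = 169/64, f'(45/8) = 45/4, so s(2) = (45/8) - (169/64)/(45/4) = 3881/720.

3881/720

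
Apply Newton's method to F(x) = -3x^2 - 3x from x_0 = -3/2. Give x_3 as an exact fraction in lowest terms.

-6561/6560

F'(x) = -6x - 3.
F(-3/2) = -9/4, F'(-3/2) = 6, so x_1 = (-3/2) - (-9/4)/6 = -9/8.
F(-9/8) = -27/64, F'(-9/8) = 15/4, so x_2 = (-9/8) - (-27/64)/(15/4) = -81/80.
F(-81/80) = -243/6400, F'(-81/80) = 123/40, so x_3 = (-81/80) - (-243/6400)/(123/40) = -6561/6560.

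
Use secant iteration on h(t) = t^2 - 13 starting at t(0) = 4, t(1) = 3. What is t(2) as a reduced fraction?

25/7

h(4) = 3, h(3) = -4. t(2) = 3 - (-4)·(3 - 4)/((-4) - 3) = 25/7.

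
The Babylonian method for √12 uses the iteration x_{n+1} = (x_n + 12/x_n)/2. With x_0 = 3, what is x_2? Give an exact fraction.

x_1 = (3 + 12/3)/2 = 7/2.
x_2 = (7/2 + 12/(7/2))/2 = 97/28.

97/28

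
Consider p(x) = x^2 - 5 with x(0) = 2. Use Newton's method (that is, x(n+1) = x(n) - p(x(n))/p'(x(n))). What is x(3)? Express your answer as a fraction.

p'(x) = 2x.
p(2) = -1, p'(2) = 4, so x(1) = 2 - (-1)/4 = 9/4.
p(9/4) = 1/16, p'(9/4) = 9/2, so x(2) = (9/4) - (1/16)/(9/2) = 161/72.
p(161/72) = 1/5184, p'(161/72) = 161/36, so x(3) = (161/72) - (1/5184)/(161/36) = 51841/23184.

51841/23184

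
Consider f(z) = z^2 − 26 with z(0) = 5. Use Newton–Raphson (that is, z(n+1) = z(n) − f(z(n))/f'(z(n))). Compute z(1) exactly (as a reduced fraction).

f'(z) = 2z.
f(5) = −1, f'(5) = 10, so z(1) = 5 − (−1)/10 = 51/10.

51/10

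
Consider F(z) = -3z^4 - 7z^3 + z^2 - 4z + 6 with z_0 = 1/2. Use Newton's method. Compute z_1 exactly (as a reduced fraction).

43/52

F'(z) = -12z^3 - 21z^2 + 2z - 4.
F(1/2) = 51/16, F'(1/2) = -39/4, so z_1 = (1/2) - (51/16)/(-39/4) = 43/52.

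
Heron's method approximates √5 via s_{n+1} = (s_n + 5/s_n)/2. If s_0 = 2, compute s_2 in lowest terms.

161/72

s_1 = (2 + 5/2)/2 = 9/4.
s_2 = (9/4 + 5/(9/4))/2 = 161/72.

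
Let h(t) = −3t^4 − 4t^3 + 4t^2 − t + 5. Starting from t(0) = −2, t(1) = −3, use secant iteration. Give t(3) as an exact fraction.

−597403/282369

h(−2) = 7, h(−3) = −91. t(2) = (−3) − (−91)·((−3) − (−2))/((−91) − 7) = −29/14.
h(−3) = −91, h(−29/14) = 174941/38416. t(3) = (−29/14) − (174941/38416)·((−29/14) − (−3))/((174941/38416) − (−91)) = −597403/282369.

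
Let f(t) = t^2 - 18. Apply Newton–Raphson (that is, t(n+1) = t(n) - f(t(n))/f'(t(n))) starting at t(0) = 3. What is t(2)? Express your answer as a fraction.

f'(t) = 2t.
f(3) = -9, f'(3) = 6, so t(1) = 3 - (-9)/6 = 9/2.
f(9/2) = 9/4, f'(9/2) = 9, so t(2) = (9/2) - (9/4)/9 = 17/4.

17/4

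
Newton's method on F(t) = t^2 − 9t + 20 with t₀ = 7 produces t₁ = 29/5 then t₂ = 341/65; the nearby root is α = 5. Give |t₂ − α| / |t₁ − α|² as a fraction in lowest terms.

t₁ − α = 29/5 − 5 = 4/5, so |t₁ − α| = 4/5.
t₂ − α = 341/65 − 5 = 16/65, so |t₂ − α| = 16/65.
|t₁ − α|² = 16/25.
Ratio = (16/65) / (16/25) = 5/13.

5/13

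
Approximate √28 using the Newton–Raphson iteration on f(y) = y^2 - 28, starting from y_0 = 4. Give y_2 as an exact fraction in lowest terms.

233/44

f'(y) = 2y.
f(4) = -12, f'(4) = 8, so y_1 = 4 - (-12)/8 = 11/2.
f(11/2) = 9/4, f'(11/2) = 11, so y_2 = (11/2) - (9/4)/11 = 233/44.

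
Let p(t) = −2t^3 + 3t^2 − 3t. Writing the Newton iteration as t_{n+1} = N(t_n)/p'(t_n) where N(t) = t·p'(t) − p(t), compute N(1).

p'(t) = −6t^2 + 6t − 3.
N(t) = t·p'(t) − p(t) = t·(−6t^2 + 6t − 3) − (−2t^3 + 3t^2 − 3t) = −4t^3 + 3t^2.
N(1) = −1.

−1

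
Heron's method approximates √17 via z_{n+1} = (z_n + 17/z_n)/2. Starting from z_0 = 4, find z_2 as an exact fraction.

z_1 = (4 + 17/4)/2 = 33/8.
z_2 = (33/8 + 17/(33/8))/2 = 2177/528.

2177/528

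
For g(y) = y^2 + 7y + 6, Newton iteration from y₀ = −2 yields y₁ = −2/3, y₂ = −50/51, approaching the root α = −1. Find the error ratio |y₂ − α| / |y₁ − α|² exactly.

3/17

y₁ − α = −2/3 − (−1) = −2/3 + 1 = 1/3, so |y₁ − α| = 1/3.
y₂ − α = −50/51 − (−1) = −50/51 + 1 = 1/51, so |y₂ − α| = 1/51.
|y₁ − α|² = 1/9.
Ratio = (1/51) / (1/9) = 3/17.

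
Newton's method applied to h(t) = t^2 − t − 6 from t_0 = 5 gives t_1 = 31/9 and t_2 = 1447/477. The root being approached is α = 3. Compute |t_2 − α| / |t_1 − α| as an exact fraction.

t_1 − α = 31/9 − 3 = 4/9, so |t_1 − α| = 4/9.
t_2 − α = 1447/477 − 3 = 16/477, so |t_2 − α| = 16/477.
Ratio = (16/477) / (4/9) = 4/53.

4/53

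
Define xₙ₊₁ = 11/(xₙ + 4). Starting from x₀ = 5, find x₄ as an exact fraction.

3157/1665

x₁ = 11/(5 + 4) = 11/9.
x₂ = 11/(11/9 + 4) = 99/47.
x₃ = 11/(99/47 + 4) = 517/287.
x₄ = 11/(517/287 + 4) = 3157/1665.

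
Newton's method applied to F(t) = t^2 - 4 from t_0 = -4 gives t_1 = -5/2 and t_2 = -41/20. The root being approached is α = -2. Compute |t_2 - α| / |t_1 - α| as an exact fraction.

t_1 - α = -5/2 - (-2) = -5/2 + 2 = -1/2, so |t_1 - α| = 1/2.
t_2 - α = -41/20 - (-2) = -41/20 + 2 = -1/20, so |t_2 - α| = 1/20.
Ratio = (1/20) / (1/2) = 1/10.

1/10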